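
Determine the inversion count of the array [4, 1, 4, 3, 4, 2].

Finding inversions in [4, 1, 4, 3, 4, 2]:

(0, 1): arr[0]=4 > arr[1]=1
(0, 3): arr[0]=4 > arr[3]=3
(0, 5): arr[0]=4 > arr[5]=2
(2, 3): arr[2]=4 > arr[3]=3
(2, 5): arr[2]=4 > arr[5]=2
(3, 5): arr[3]=3 > arr[5]=2
(4, 5): arr[4]=4 > arr[5]=2

Total inversions: 7

The array has 7 inversion(s): (0,1), (0,3), (0,5), (2,3), (2,5), (3,5), (4,5). Each pair (i,j) satisfies i < j and arr[i] > arr[j].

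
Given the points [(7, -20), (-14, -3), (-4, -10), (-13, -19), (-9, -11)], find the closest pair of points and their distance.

Computing all pairwise distances among 5 points:

d((7, -20), (-14, -3)) = 27.0185
d((7, -20), (-4, -10)) = 14.8661
d((7, -20), (-13, -19)) = 20.025
d((7, -20), (-9, -11)) = 18.3576
d((-14, -3), (-4, -10)) = 12.2066
d((-14, -3), (-13, -19)) = 16.0312
d((-14, -3), (-9, -11)) = 9.434
d((-4, -10), (-13, -19)) = 12.7279
d((-4, -10), (-9, -11)) = 5.099 <-- minimum
d((-13, -19), (-9, -11)) = 8.9443

Closest pair: (-4, -10) and (-9, -11) with distance 5.099

The closest pair is (-4, -10) and (-9, -11) with Euclidean distance 5.099. For 5 points, brute-force pairwise comparison is shown above. For large n, the divide-and-conquer algorithm (sort by x, recurse on halves, check the dividing strip) achieves O(n log n).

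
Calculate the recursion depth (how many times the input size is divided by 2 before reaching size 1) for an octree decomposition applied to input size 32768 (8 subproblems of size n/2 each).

For divide and conquer with division factor 2:

Problem sizes at each level:
Level 0: 32768
Level 1: 16384
Level 2: 8192
Level 3: 4096
Level 4: 2048
Level 5: 1024
Level 6: 512
Level 7: 256
Level 8: 128
Level 9: 64
Level 10: 32
Level 11: 16
Level 12: 8
Level 13: 4
Level 14: 2
Level 15: 1

The root is level 0 and the size-1 base case is level 15 (the tree spans levels 0 through 15, i.e. 16 levels counting the root), so the depth is the number of divisions: log_2(32768) = 15

The recursion tree depth is log_2(32768) = 15. At each level, the problem size is divided by 2, so it takes 15 divisions to reduce to a base case of size 1. The algorithm makes 8 recursive calls at each level.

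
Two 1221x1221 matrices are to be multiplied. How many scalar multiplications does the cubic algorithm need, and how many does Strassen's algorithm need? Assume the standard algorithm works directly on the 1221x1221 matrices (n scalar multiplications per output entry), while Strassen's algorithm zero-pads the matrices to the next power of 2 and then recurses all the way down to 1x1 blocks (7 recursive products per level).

Matrix multiplication for 1221x1221 matrices:

Strassen's algorithm requires power-of-2 dimensions. Pad 1221x1221 to 2048x2048 (next power of 2).

Standard algorithm: 1221^3 = 1820316861 multiplications
Strassen's algorithm: 7^(log2(2048)) = 7^11 = 1977326743 multiplications
Difference: 1820316861 - 1977326743 = -157009882 (Strassen uses MORE here due to padding overhead — for small or just-over-power-of-2 n, padding can outweigh the per-level savings)

Standard: 1820316861 multiplications (1221^3). Strassen: 1977326743 multiplications (7^11, after padding to 2048x2048). Strassen reduces 8 recursive multiplications to 7 at each level.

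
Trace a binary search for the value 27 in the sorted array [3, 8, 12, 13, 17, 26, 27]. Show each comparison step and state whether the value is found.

Binary search for 27 in [3, 8, 12, 13, 17, 26, 27]:

lo=0, hi=6, mid=3, arr[mid]=13 -> 13 < 27, search right half
lo=4, hi=6, mid=5, arr[mid]=26 -> 26 < 27, search right half
lo=6, hi=6, mid=6, arr[mid]=27 -> Found target at index 6!

Binary search finds 27 at index 6 after 3 comparisons. The search repeatedly halves the search space by comparing with the middle element.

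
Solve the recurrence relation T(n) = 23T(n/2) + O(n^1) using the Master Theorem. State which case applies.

Master Theorem for T(n) = 23T(n/2) + O(n^1):

a = 23, b = 2, c = 1
log_b(a) = log_2(23) = 4.5236

Case 1: c = 1 < log_2(23) = 4.5236
T(n) = O(n^(log_2 23))

For T(n) = 23T(n/2) + O(n^1): log_2(23) = 4.5236. This is Case 1 of the Master Theorem (c < log_b(a), work dominated by leaves), giving O(n^(log_2 23)).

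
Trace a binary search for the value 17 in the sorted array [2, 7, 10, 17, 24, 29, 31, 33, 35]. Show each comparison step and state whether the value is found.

Binary search for 17 in [2, 7, 10, 17, 24, 29, 31, 33, 35]:

lo=0, hi=8, mid=4, arr[mid]=24 -> 24 > 17, search left half
lo=0, hi=3, mid=1, arr[mid]=7 -> 7 < 17, search right half
lo=2, hi=3, mid=2, arr[mid]=10 -> 10 < 17, search right half
lo=3, hi=3, mid=3, arr[mid]=17 -> Found target at index 3!

Binary search finds 17 at index 3 after 4 comparisons. The search repeatedly halves the search space by comparing with the middle element.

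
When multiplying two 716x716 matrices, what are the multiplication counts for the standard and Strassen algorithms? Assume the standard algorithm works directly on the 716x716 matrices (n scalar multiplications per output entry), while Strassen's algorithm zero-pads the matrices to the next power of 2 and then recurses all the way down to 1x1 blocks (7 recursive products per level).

Matrix multiplication for 716x716 matrices:

Strassen's algorithm requires power-of-2 dimensions. Pad 716x716 to 1024x1024 (next power of 2).

Standard algorithm: 716^3 = 367061696 multiplications
Strassen's algorithm: 7^(log2(1024)) = 7^10 = 282475249 multiplications
Savings: 367061696 - 282475249 = 84586447 multiplications

Standard: 367061696 multiplications (716^3). Strassen: 282475249 multiplications (7^10, after padding to 1024x1024). Strassen reduces 8 recursive multiplications to 7 at each level.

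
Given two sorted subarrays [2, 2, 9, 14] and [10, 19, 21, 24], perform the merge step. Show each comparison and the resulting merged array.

Merging process:

Compare 2 vs 10: take 2 from left. Merged: [2]
Compare 2 vs 10: take 2 from left. Merged: [2, 2]
Compare 9 vs 10: take 9 from left. Merged: [2, 2, 9]
Compare 14 vs 10: take 10 from right. Merged: [2, 2, 9, 10]
Compare 14 vs 19: take 14 from left. Merged: [2, 2, 9, 10, 14]
Append remaining from right: [19, 21, 24]. Merged: [2, 2, 9, 10, 14, 19, 21, 24]

Final merged array: [2, 2, 9, 10, 14, 19, 21, 24]
Total comparisons: 5

The merged array is [2, 2, 9, 10, 14, 19, 21, 24], requiring 5 comparisons. The merge step runs in O(n) time where n is the total number of elements.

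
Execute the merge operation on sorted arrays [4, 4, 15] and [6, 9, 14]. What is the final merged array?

Merging process:

Compare 4 vs 6: take 4 from left. Merged: [4]
Compare 4 vs 6: take 4 from left. Merged: [4, 4]
Compare 15 vs 6: take 6 from right. Merged: [4, 4, 6]
Compare 15 vs 9: take 9 from right. Merged: [4, 4, 6, 9]
Compare 15 vs 14: take 14 from right. Merged: [4, 4, 6, 9, 14]
Append remaining from left: [15]. Merged: [4, 4, 6, 9, 14, 15]

Final merged array: [4, 4, 6, 9, 14, 15]
Total comparisons: 5

The merged array is [4, 4, 6, 9, 14, 15], requiring 5 comparisons. The merge step runs in O(n) time where n is the total number of elements.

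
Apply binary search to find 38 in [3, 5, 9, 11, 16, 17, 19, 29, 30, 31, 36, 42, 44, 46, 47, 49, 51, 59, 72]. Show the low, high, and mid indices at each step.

Binary search for 38 in [3, 5, 9, 11, 16, 17, 19, 29, 30, 31, 36, 42, 44, 46, 47, 49, 51, 59, 72]:

lo=0, hi=18, mid=9, arr[mid]=31 -> 31 < 38, search right half
lo=10, hi=18, mid=14, arr[mid]=47 -> 47 > 38, search left half
lo=10, hi=13, mid=11, arr[mid]=42 -> 42 > 38, search left half
lo=10, hi=10, mid=10, arr[mid]=36 -> 36 < 38, search right half
lo=11 > hi=10, target 38 not found

Binary search determines that 38 is not in the array after 4 comparisons. The search space was exhausted without finding the target.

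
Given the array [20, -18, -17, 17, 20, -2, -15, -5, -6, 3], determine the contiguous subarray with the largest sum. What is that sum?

Using Kadane's algorithm on [20, -18, -17, 17, 20, -2, -15, -5, -6, 3]:

Scanning through the array:
Position 1 (value -18): max_ending_here = 2, max_so_far = 20
Position 2 (value -17): max_ending_here = -15, max_so_far = 20
Position 3 (value 17): max_ending_here = 17, max_so_far = 20
Position 4 (value 20): max_ending_here = 37, max_so_far = 37
Position 5 (value -2): max_ending_here = 35, max_so_far = 37
Position 6 (value -15): max_ending_here = 20, max_so_far = 37
Position 7 (value -5): max_ending_here = 15, max_so_far = 37
Position 8 (value -6): max_ending_here = 9, max_so_far = 37
Position 9 (value 3): max_ending_here = 12, max_so_far = 37

Maximum subarray: [17, 20]
Maximum sum: 37

The maximum subarray is [17, 20] with sum 37. This subarray runs from index 3 to index 4.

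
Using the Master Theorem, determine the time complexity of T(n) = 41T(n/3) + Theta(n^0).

Master Theorem for T(n) = 41T(n/3) + O(n^0):

a = 41, b = 3, c = 0
log_b(a) = log_3(41) = 3.3802

Case 1: c = 0 < log_3(41) = 3.3802
T(n) = O(n^(log_3 41))

For T(n) = 41T(n/3) + O(n^0): log_3(41) = 3.3802. This is Case 1 of the Master Theorem (c < log_b(a), work dominated by leaves), giving O(n^(log_3 41)).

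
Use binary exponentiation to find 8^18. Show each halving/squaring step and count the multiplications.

Computing 8^18 by squaring (build up from 8^1; each line after the first costs one multiplication):

8^1 = 8
8^2 = (8^1)^2 = 8^2 = 64
8^4 = (8^2)^2 = 64^2 = 4096
8^8 = (8^4)^2 = 4096^2 = 16777216
8^9 = 8 * 8^8 = 8 * 16777216 = 134217728
8^18 = (8^9)^2 = 134217728^2 = 18014398509481984

Result: 18014398509481984
Multiplications needed: 5 (5 lines after 8^1)

8^18 = 18014398509481984. Using exponentiation by squaring, this requires 5 multiplications. The key idea: if the exponent is even, square the half-power; if odd, multiply by the base once.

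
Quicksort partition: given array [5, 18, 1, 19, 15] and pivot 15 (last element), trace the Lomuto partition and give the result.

Lomuto partition with pivot = 15:

Initial array: [5, 18, 1, 19, 15]

arr[0]=5 <= 15: swap with position 0, array becomes [5, 18, 1, 19, 15]
arr[1]=18 > 15: no swap
arr[2]=1 <= 15: swap with position 1, array becomes [5, 1, 18, 19, 15]
arr[3]=19 > 15: no swap

Place pivot at position 2: [5, 1, 15, 19, 18]
Pivot position: 2

After partitioning with pivot 15, the array becomes [5, 1, 15, 19, 18]. The pivot is placed at index 2. All elements to the left of the pivot are <= 15, and all elements to the right are > 15.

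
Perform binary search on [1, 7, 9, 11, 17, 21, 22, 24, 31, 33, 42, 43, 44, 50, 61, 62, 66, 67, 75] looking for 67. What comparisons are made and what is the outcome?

Binary search for 67 in [1, 7, 9, 11, 17, 21, 22, 24, 31, 33, 42, 43, 44, 50, 61, 62, 66, 67, 75]:

lo=0, hi=18, mid=9, arr[mid]=33 -> 33 < 67, search right half
lo=10, hi=18, mid=14, arr[mid]=61 -> 61 < 67, search right half
lo=15, hi=18, mid=16, arr[mid]=66 -> 66 < 67, search right half
lo=17, hi=18, mid=17, arr[mid]=67 -> Found target at index 17!

Binary search finds 67 at index 17 after 4 comparisons. The search repeatedly halves the search space by comparing with the middle element.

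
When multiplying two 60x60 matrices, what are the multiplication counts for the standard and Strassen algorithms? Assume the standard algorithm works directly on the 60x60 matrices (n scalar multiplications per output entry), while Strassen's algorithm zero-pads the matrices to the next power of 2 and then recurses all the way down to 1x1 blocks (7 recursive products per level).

Matrix multiplication for 60x60 matrices:

Strassen's algorithm requires power-of-2 dimensions. Pad 60x60 to 64x64 (next power of 2).

Standard algorithm: 60^3 = 216000 multiplications
Strassen's algorithm: 7^(log2(64)) = 7^6 = 117649 multiplications
Savings: 216000 - 117649 = 98351 multiplications

Standard: 216000 multiplications (60^3). Strassen: 117649 multiplications (7^6, after padding to 64x64). Strassen reduces 8 recursive multiplications to 7 at each level.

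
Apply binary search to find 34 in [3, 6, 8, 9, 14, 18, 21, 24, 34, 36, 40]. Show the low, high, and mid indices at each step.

Binary search for 34 in [3, 6, 8, 9, 14, 18, 21, 24, 34, 36, 40]:

lo=0, hi=10, mid=5, arr[mid]=18 -> 18 < 34, search right half
lo=6, hi=10, mid=8, arr[mid]=34 -> Found target at index 8!

Binary search finds 34 at index 8 after 2 comparisons. The search repeatedly halves the search space by comparing with the middle element.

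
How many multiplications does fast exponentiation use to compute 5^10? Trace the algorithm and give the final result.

Computing 5^10 by squaring (build up from 5^1; each line after the first costs one multiplication):

5^1 = 5
5^2 = (5^1)^2 = 5^2 = 25
5^4 = (5^2)^2 = 25^2 = 625
5^5 = 5 * 5^4 = 5 * 625 = 3125
5^10 = (5^5)^2 = 3125^2 = 9765625

Result: 9765625
Multiplications needed: 4 (4 lines after 5^1)

5^10 = 9765625. Using exponentiation by squaring, this requires 4 multiplications. The key idea: if the exponent is even, square the half-power; if odd, multiply by the base once.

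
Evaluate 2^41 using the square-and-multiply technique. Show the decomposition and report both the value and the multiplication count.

Computing 2^41 by squaring (build up from 2^1; each line after the first costs one multiplication):

2^1 = 2
2^2 = (2^1)^2 = 2^2 = 4
2^4 = (2^2)^2 = 4^2 = 16
2^5 = 2 * 2^4 = 2 * 16 = 32
2^10 = (2^5)^2 = 32^2 = 1024
2^20 = (2^10)^2 = 1024^2 = 1048576
2^40 = (2^20)^2 = 1048576^2 = 1099511627776
2^41 = 2 * 2^40 = 2 * 1099511627776 = 2199023255552

Result: 2199023255552
Multiplications needed: 7 (7 lines after 2^1)

2^41 = 2199023255552. Using exponentiation by squaring, this requires 7 multiplications. The key idea: if the exponent is even, square the half-power; if odd, multiply by the base once.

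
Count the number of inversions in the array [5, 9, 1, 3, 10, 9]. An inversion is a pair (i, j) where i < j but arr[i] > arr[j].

Finding inversions in [5, 9, 1, 3, 10, 9]:

(0, 2): arr[0]=5 > arr[2]=1
(0, 3): arr[0]=5 > arr[3]=3
(1, 2): arr[1]=9 > arr[2]=1
(1, 3): arr[1]=9 > arr[3]=3
(4, 5): arr[4]=10 > arr[5]=9

Total inversions: 5

The array has 5 inversion(s): (0,2), (0,3), (1,2), (1,3), (4,5). Each pair (i,j) satisfies i < j and arr[i] > arr[j].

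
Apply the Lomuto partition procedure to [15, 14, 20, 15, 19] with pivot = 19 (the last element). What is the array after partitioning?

Lomuto partition with pivot = 19:

Initial array: [15, 14, 20, 15, 19]

arr[0]=15 <= 19: swap with position 0, array becomes [15, 14, 20, 15, 19]
arr[1]=14 <= 19: swap with position 1, array becomes [15, 14, 20, 15, 19]
arr[2]=20 > 19: no swap
arr[3]=15 <= 19: swap with position 2, array becomes [15, 14, 15, 20, 19]

Place pivot at position 3: [15, 14, 15, 19, 20]
Pivot position: 3

After partitioning with pivot 19, the array becomes [15, 14, 15, 19, 20]. The pivot is placed at index 3. All elements to the left of the pivot are <= 19, and all elements to the right are > 19.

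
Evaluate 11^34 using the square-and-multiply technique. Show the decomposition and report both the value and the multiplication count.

Computing 11^34 by squaring (build up from 11^1; each line after the first costs one multiplication):

11^1 = 11
11^2 = (11^1)^2 = 11^2 = 121
11^4 = (11^2)^2 = 121^2 = 14641
11^8 = (11^4)^2 = 14641^2 = 214358881
11^16 = (11^8)^2 = 214358881^2 = 45949729863572161
11^17 = 11 * 11^16 = 11 * 45949729863572161 = 505447028499293771
11^34 = (11^17)^2 = 505447028499293771^2 = 255476698618765889551019445759400441

Result: 255476698618765889551019445759400441
Multiplications needed: 6 (6 lines after 11^1)

11^34 = 255476698618765889551019445759400441. Using exponentiation by squaring, this requires 6 multiplications. The key idea: if the exponent is even, square the half-power; if odd, multiply by the base once.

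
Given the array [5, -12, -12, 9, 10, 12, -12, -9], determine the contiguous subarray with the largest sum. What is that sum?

Using Kadane's algorithm on [5, -12, -12, 9, 10, 12, -12, -9]:

Scanning through the array:
Position 1 (value -12): max_ending_here = -7, max_so_far = 5
Position 2 (value -12): max_ending_here = -12, max_so_far = 5
Position 3 (value 9): max_ending_here = 9, max_so_far = 9
Position 4 (value 10): max_ending_here = 19, max_so_far = 19
Position 5 (value 12): max_ending_here = 31, max_so_far = 31
Position 6 (value -12): max_ending_here = 19, max_so_far = 31
Position 7 (value -9): max_ending_here = 10, max_so_far = 31

Maximum subarray: [9, 10, 12]
Maximum sum: 31

The maximum subarray is [9, 10, 12] with sum 31. This subarray runs from index 3 to index 5.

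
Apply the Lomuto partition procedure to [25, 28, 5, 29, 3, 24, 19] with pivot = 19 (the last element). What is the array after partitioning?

Lomuto partition with pivot = 19:

Initial array: [25, 28, 5, 29, 3, 24, 19]

arr[0]=25 > 19: no swap
arr[1]=28 > 19: no swap
arr[2]=5 <= 19: swap with position 0, array becomes [5, 28, 25, 29, 3, 24, 19]
arr[3]=29 > 19: no swap
arr[4]=3 <= 19: swap with position 1, array becomes [5, 3, 25, 29, 28, 24, 19]
arr[5]=24 > 19: no swap

Place pivot at position 2: [5, 3, 19, 29, 28, 24, 25]
Pivot position: 2

After partitioning with pivot 19, the array becomes [5, 3, 19, 29, 28, 24, 25]. The pivot is placed at index 2. All elements to the left of the pivot are <= 19, and all elements to the right are > 19.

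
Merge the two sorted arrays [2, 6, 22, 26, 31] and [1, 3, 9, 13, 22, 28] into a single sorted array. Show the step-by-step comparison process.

Merging process:

Compare 2 vs 1: take 1 from right. Merged: [1]
Compare 2 vs 3: take 2 from left. Merged: [1, 2]
Compare 6 vs 3: take 3 from right. Merged: [1, 2, 3]
Compare 6 vs 9: take 6 from left. Merged: [1, 2, 3, 6]
Compare 22 vs 9: take 9 from right. Merged: [1, 2, 3, 6, 9]
Compare 22 vs 13: take 13 from right. Merged: [1, 2, 3, 6, 9, 13]
Compare 22 vs 22: take 22 from left. Merged: [1, 2, 3, 6, 9, 13, 22]
Compare 26 vs 22: take 22 from right. Merged: [1, 2, 3, 6, 9, 13, 22, 22]
Compare 26 vs 28: take 26 from left. Merged: [1, 2, 3, 6, 9, 13, 22, 22, 26]
Compare 31 vs 28: take 28 from right. Merged: [1, 2, 3, 6, 9, 13, 22, 22, 26, 28]
Append remaining from left: [31]. Merged: [1, 2, 3, 6, 9, 13, 22, 22, 26, 28, 31]

Final merged array: [1, 2, 3, 6, 9, 13, 22, 22, 26, 28, 31]
Total comparisons: 10

The merged array is [1, 2, 3, 6, 9, 13, 22, 22, 26, 28, 31], requiring 10 comparisons. The merge step runs in O(n) time where n is the total number of elements.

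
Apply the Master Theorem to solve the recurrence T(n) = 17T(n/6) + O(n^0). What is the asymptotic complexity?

Master Theorem for T(n) = 17T(n/6) + O(n^0):

a = 17, b = 6, c = 0
log_b(a) = log_6(17) = 1.5812

Case 1: c = 0 < log_6(17) = 1.5812
T(n) = O(n^(log_6 17))

For T(n) = 17T(n/6) + O(n^0): log_6(17) = 1.5812. This is Case 1 of the Master Theorem (c < log_b(a), work dominated by leaves), giving O(n^(log_6 17)).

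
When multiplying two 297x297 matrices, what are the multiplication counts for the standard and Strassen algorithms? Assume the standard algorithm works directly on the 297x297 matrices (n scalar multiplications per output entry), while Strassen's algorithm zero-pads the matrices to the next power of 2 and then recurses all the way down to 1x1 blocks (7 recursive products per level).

Matrix multiplication for 297x297 matrices:

Strassen's algorithm requires power-of-2 dimensions. Pad 297x297 to 512x512 (next power of 2).

Standard algorithm: 297^3 = 26198073 multiplications
Strassen's algorithm: 7^(log2(512)) = 7^9 = 40353607 multiplications
Difference: 26198073 - 40353607 = -14155534 (Strassen uses MORE here due to padding overhead — for small or just-over-power-of-2 n, padding can outweigh the per-level savings)

Standard: 26198073 multiplications (297^3). Strassen: 40353607 multiplications (7^9, after padding to 512x512). Strassen reduces 8 recursive multiplications to 7 at each level.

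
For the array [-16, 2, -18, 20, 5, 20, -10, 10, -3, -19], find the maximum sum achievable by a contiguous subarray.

Using Kadane's algorithm on [-16, 2, -18, 20, 5, 20, -10, 10, -3, -19]:

Scanning through the array:
Position 1 (value 2): max_ending_here = 2, max_so_far = 2
Position 2 (value -18): max_ending_here = -16, max_so_far = 2
Position 3 (value 20): max_ending_here = 20, max_so_far = 20
Position 4 (value 5): max_ending_here = 25, max_so_far = 25
Position 5 (value 20): max_ending_here = 45, max_so_far = 45
Position 6 (value -10): max_ending_here = 35, max_so_far = 45
Position 7 (value 10): max_ending_here = 45, max_so_far = 45
Position 8 (value -3): max_ending_here = 42, max_so_far = 45
Position 9 (value -19): max_ending_here = 23, max_so_far = 45

Maximum subarray: [20, 5, 20]
Maximum sum: 45

The maximum subarray is [20, 5, 20] with sum 45. This subarray runs from index 3 to index 5.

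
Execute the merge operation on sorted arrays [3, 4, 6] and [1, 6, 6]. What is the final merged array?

Merging process:

Compare 3 vs 1: take 1 from right. Merged: [1]
Compare 3 vs 6: take 3 from left. Merged: [1, 3]
Compare 4 vs 6: take 4 from left. Merged: [1, 3, 4]
Compare 6 vs 6: take 6 from left. Merged: [1, 3, 4, 6]
Append remaining from right: [6, 6]. Merged: [1, 3, 4, 6, 6, 6]

Final merged array: [1, 3, 4, 6, 6, 6]
Total comparisons: 4

The merged array is [1, 3, 4, 6, 6, 6], requiring 4 comparisons. The merge step runs in O(n) time where n is the total number of elements.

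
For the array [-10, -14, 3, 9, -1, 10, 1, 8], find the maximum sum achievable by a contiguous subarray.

Using Kadane's algorithm on [-10, -14, 3, 9, -1, 10, 1, 8]:

Scanning through the array:
Position 1 (value -14): max_ending_here = -14, max_so_far = -10
Position 2 (value 3): max_ending_here = 3, max_so_far = 3
Position 3 (value 9): max_ending_here = 12, max_so_far = 12
Position 4 (value -1): max_ending_here = 11, max_so_far = 12
Position 5 (value 10): max_ending_here = 21, max_so_far = 21
Position 6 (value 1): max_ending_here = 22, max_so_far = 22
Position 7 (value 8): max_ending_here = 30, max_so_far = 30

Maximum subarray: [3, 9, -1, 10, 1, 8]
Maximum sum: 30

The maximum subarray is [3, 9, -1, 10, 1, 8] with sum 30. This subarray runs from index 2 to index 7.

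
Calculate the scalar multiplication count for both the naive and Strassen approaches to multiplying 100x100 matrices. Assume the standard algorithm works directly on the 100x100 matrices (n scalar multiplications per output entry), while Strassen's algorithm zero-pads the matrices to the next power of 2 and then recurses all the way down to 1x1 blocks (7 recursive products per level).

Matrix multiplication for 100x100 matrices:

Strassen's algorithm requires power-of-2 dimensions. Pad 100x100 to 128x128 (next power of 2).

Standard algorithm: 100^3 = 1000000 multiplications
Strassen's algorithm: 7^(log2(128)) = 7^7 = 823543 multiplications
Savings: 1000000 - 823543 = 176457 multiplications

Standard: 1000000 multiplications (100^3). Strassen: 823543 multiplications (7^7, after padding to 128x128). Strassen reduces 8 recursive multiplications to 7 at each level.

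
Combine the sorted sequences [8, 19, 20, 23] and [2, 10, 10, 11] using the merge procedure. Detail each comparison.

Merging process:

Compare 8 vs 2: take 2 from right. Merged: [2]
Compare 8 vs 10: take 8 from left. Merged: [2, 8]
Compare 19 vs 10: take 10 from right. Merged: [2, 8, 10]
Compare 19 vs 10: take 10 from right. Merged: [2, 8, 10, 10]
Compare 19 vs 11: take 11 from right. Merged: [2, 8, 10, 10, 11]
Append remaining from left: [19, 20, 23]. Merged: [2, 8, 10, 10, 11, 19, 20, 23]

Final merged array: [2, 8, 10, 10, 11, 19, 20, 23]
Total comparisons: 5

The merged array is [2, 8, 10, 10, 11, 19, 20, 23], requiring 5 comparisons. The merge step runs in O(n) time where n is the total number of elements.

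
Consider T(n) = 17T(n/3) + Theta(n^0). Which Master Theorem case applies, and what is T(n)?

Master Theorem for T(n) = 17T(n/3) + O(n^0):

a = 17, b = 3, c = 0
log_b(a) = log_3(17) = 2.5789

Case 1: c = 0 < log_3(17) = 2.5789
T(n) = O(n^(log_3 17))

For T(n) = 17T(n/3) + O(n^0): log_3(17) = 2.5789. This is Case 1 of the Master Theorem (c < log_b(a), work dominated by leaves), giving O(n^(log_3 17)).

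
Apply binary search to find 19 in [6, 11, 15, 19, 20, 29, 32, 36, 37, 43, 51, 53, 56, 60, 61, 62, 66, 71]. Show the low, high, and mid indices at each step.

Binary search for 19 in [6, 11, 15, 19, 20, 29, 32, 36, 37, 43, 51, 53, 56, 60, 61, 62, 66, 71]:

lo=0, hi=17, mid=8, arr[mid]=37 -> 37 > 19, search left half
lo=0, hi=7, mid=3, arr[mid]=19 -> Found target at index 3!

Binary search finds 19 at index 3 after 2 comparisons. The search repeatedly halves the search space by comparing with the middle element.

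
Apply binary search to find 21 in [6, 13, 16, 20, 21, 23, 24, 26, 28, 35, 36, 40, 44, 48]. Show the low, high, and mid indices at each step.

Binary search for 21 in [6, 13, 16, 20, 21, 23, 24, 26, 28, 35, 36, 40, 44, 48]:

lo=0, hi=13, mid=6, arr[mid]=24 -> 24 > 21, search left half
lo=0, hi=5, mid=2, arr[mid]=16 -> 16 < 21, search right half
lo=3, hi=5, mid=4, arr[mid]=21 -> Found target at index 4!

Binary search finds 21 at index 4 after 3 comparisons. The search repeatedly halves the search space by comparing with the middle element.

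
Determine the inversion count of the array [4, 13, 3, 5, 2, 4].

Finding inversions in [4, 13, 3, 5, 2, 4]:

(0, 2): arr[0]=4 > arr[2]=3
(0, 4): arr[0]=4 > arr[4]=2
(1, 2): arr[1]=13 > arr[2]=3
(1, 3): arr[1]=13 > arr[3]=5
(1, 4): arr[1]=13 > arr[4]=2
(1, 5): arr[1]=13 > arr[5]=4
(2, 4): arr[2]=3 > arr[4]=2
(3, 4): arr[3]=5 > arr[4]=2
(3, 5): arr[3]=5 > arr[5]=4

Total inversions: 9

The array has 9 inversion(s): (0,2), (0,4), (1,2), (1,3), (1,4), (1,5), (2,4), (3,4), (3,5). Each pair (i,j) satisfies i < j and arr[i] > arr[j].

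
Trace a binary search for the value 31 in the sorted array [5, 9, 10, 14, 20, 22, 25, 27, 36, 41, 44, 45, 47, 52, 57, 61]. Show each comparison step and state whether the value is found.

Binary search for 31 in [5, 9, 10, 14, 20, 22, 25, 27, 36, 41, 44, 45, 47, 52, 57, 61]:

lo=0, hi=15, mid=7, arr[mid]=27 -> 27 < 31, search right half
lo=8, hi=15, mid=11, arr[mid]=45 -> 45 > 31, search left half
lo=8, hi=10, mid=9, arr[mid]=41 -> 41 > 31, search left half
lo=8, hi=8, mid=8, arr[mid]=36 -> 36 > 31, search left half
lo=8 > hi=7, target 31 not found

Binary search determines that 31 is not in the array after 4 comparisons. The search space was exhausted without finding the target.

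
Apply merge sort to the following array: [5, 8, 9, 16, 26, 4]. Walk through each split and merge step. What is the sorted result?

Merge sort trace:

Split: [5, 8, 9, 16, 26, 4] -> [5, 8, 9] and [16, 26, 4]
  Split: [5, 8, 9] -> [5] and [8, 9]
    Split: [8, 9] -> [8] and [9]
    Merge: [8] + [9] -> [8, 9]
  Merge: [5] + [8, 9] -> [5, 8, 9]
  Split: [16, 26, 4] -> [16] and [26, 4]
    Split: [26, 4] -> [26] and [4]
    Merge: [26] + [4] -> [4, 26]
  Merge: [16] + [4, 26] -> [4, 16, 26]
Merge: [5, 8, 9] + [4, 16, 26] -> [4, 5, 8, 9, 16, 26]

Final sorted array: [4, 5, 8, 9, 16, 26]

The merge sort proceeds by recursively splitting the array and merging sorted halves.
After all merges, the sorted array is [4, 5, 8, 9, 16, 26].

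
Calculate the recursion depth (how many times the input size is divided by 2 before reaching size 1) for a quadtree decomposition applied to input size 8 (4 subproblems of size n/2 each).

For divide and conquer with division factor 2:

Problem sizes at each level:
Level 0: 8
Level 1: 4
Level 2: 2
Level 3: 1

The root is level 0 and the size-1 base case is level 3 (the tree spans levels 0 through 3, i.e. 4 levels counting the root), so the depth is the number of divisions: log_2(8) = 3

The recursion tree depth is log_2(8) = 3. At each level, the problem size is divided by 2, so it takes 3 divisions to reduce to a base case of size 1. The algorithm makes 4 recursive calls at each level.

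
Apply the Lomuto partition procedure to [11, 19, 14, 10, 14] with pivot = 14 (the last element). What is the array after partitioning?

Lomuto partition with pivot = 14:

Initial array: [11, 19, 14, 10, 14]

arr[0]=11 <= 14: swap with position 0, array becomes [11, 19, 14, 10, 14]
arr[1]=19 > 14: no swap
arr[2]=14 <= 14: swap with position 1, array becomes [11, 14, 19, 10, 14]
arr[3]=10 <= 14: swap with position 2, array becomes [11, 14, 10, 19, 14]

Place pivot at position 3: [11, 14, 10, 14, 19]
Pivot position: 3

After partitioning with pivot 14, the array becomes [11, 14, 10, 14, 19]. The pivot is placed at index 3. All elements to the left of the pivot are <= 14, and all elements to the right are > 14.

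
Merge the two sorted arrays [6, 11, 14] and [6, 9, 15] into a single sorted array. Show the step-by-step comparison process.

Merging process:

Compare 6 vs 6: take 6 from left. Merged: [6]
Compare 11 vs 6: take 6 from right. Merged: [6, 6]
Compare 11 vs 9: take 9 from right. Merged: [6, 6, 9]
Compare 11 vs 15: take 11 from left. Merged: [6, 6, 9, 11]
Compare 14 vs 15: take 14 from left. Merged: [6, 6, 9, 11, 14]
Append remaining from right: [15]. Merged: [6, 6, 9, 11, 14, 15]

Final merged array: [6, 6, 9, 11, 14, 15]
Total comparisons: 5

The merged array is [6, 6, 9, 11, 14, 15], requiring 5 comparisons. The merge step runs in O(n) time where n is the total number of elements.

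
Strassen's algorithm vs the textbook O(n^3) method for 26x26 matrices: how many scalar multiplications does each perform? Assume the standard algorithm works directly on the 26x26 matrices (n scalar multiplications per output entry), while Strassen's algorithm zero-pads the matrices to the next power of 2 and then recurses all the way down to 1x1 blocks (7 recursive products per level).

Matrix multiplication for 26x26 matrices:

Strassen's algorithm requires power-of-2 dimensions. Pad 26x26 to 32x32 (next power of 2).

Standard algorithm: 26^3 = 17576 multiplications
Strassen's algorithm: 7^(log2(32)) = 7^5 = 16807 multiplications
Savings: 17576 - 16807 = 769 multiplications

Standard: 17576 multiplications (26^3). Strassen: 16807 multiplications (7^5, after padding to 32x32). Strassen reduces 8 recursive multiplications to 7 at each level.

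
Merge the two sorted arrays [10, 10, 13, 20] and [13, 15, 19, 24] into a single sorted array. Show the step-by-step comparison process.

Merging process:

Compare 10 vs 13: take 10 from left. Merged: [10]
Compare 10 vs 13: take 10 from left. Merged: [10, 10]
Compare 13 vs 13: take 13 from left. Merged: [10, 10, 13]
Compare 20 vs 13: take 13 from right. Merged: [10, 10, 13, 13]
Compare 20 vs 15: take 15 from right. Merged: [10, 10, 13, 13, 15]
Compare 20 vs 19: take 19 from right. Merged: [10, 10, 13, 13, 15, 19]
Compare 20 vs 24: take 20 from left. Merged: [10, 10, 13, 13, 15, 19, 20]
Append remaining from right: [24]. Merged: [10, 10, 13, 13, 15, 19, 20, 24]

Final merged array: [10, 10, 13, 13, 15, 19, 20, 24]
Total comparisons: 7

The merged array is [10, 10, 13, 13, 15, 19, 20, 24], requiring 7 comparisons. The merge step runs in O(n) time where n is the total number of elements.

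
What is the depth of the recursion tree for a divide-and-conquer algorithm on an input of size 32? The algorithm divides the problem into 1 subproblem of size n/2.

For divide and conquer with division factor 2:

Problem sizes at each level:
Level 0: 32
Level 1: 16
Level 2: 8
Level 3: 4
Level 4: 2
Level 5: 1

The root is level 0 and the size-1 base case is level 5 (the tree spans levels 0 through 5, i.e. 6 levels counting the root), so the depth is the number of divisions: log_2(32) = 5

The recursion tree depth is log_2(32) = 5. At each level, the problem size is divided by 2, so it takes 5 divisions to reduce to a base case of size 1. The algorithm makes 1 recursive call at each level.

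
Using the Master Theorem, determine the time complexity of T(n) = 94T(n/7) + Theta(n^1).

Master Theorem for T(n) = 94T(n/7) + O(n^1):

a = 94, b = 7, c = 1
log_b(a) = log_7(94) = 2.3348

Case 1: c = 1 < log_7(94) = 2.3348
T(n) = O(n^(log_7 94))

For T(n) = 94T(n/7) + O(n^1): log_7(94) = 2.3348. This is Case 1 of the Master Theorem (c < log_b(a), work dominated by leaves), giving O(n^(log_7 94)).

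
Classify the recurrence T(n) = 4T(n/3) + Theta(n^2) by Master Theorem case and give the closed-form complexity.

Master Theorem for T(n) = 4T(n/3) + O(n^2):

a = 4, b = 3, c = 2
log_b(a) = log_3(4) = 1.2619

Case 3: c = 2 > log_3(4) = 1.2619
T(n) = O(n^2) = O(n^2)

For T(n) = 4T(n/3) + O(n^2): log_3(4) = 1.2619. This is Case 3 of the Master Theorem (c > log_b(a), work dominated by root), giving O(n^2).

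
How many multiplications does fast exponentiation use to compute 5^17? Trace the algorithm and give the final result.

Computing 5^17 by squaring (build up from 5^1; each line after the first costs one multiplication):

5^1 = 5
5^2 = (5^1)^2 = 5^2 = 25
5^4 = (5^2)^2 = 25^2 = 625
5^8 = (5^4)^2 = 625^2 = 390625
5^16 = (5^8)^2 = 390625^2 = 152587890625
5^17 = 5 * 5^16 = 5 * 152587890625 = 762939453125

Result: 762939453125
Multiplications needed: 5 (5 lines after 5^1)

5^17 = 762939453125. Using exponentiation by squaring, this requires 5 multiplications. The key idea: if the exponent is even, square the half-power; if odd, multiply by the base once.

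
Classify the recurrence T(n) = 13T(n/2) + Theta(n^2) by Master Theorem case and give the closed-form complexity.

Master Theorem for T(n) = 13T(n/2) + O(n^2):

a = 13, b = 2, c = 2
log_b(a) = log_2(13) = 3.7004

Case 1: c = 2 < log_2(13) = 3.7004
T(n) = O(n^(log_2 13))

For T(n) = 13T(n/2) + O(n^2): log_2(13) = 3.7004. This is Case 1 of the Master Theorem (c < log_b(a), work dominated by leaves), giving O(n^(log_2 13)).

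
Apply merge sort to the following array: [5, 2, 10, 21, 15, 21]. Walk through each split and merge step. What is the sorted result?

Merge sort trace:

Split: [5, 2, 10, 21, 15, 21] -> [5, 2, 10] and [21, 15, 21]
  Split: [5, 2, 10] -> [5] and [2, 10]
    Split: [2, 10] -> [2] and [10]
    Merge: [2] + [10] -> [2, 10]
  Merge: [5] + [2, 10] -> [2, 5, 10]
  Split: [21, 15, 21] -> [21] and [15, 21]
    Split: [15, 21] -> [15] and [21]
    Merge: [15] + [21] -> [15, 21]
  Merge: [21] + [15, 21] -> [15, 21, 21]
Merge: [2, 5, 10] + [15, 21, 21] -> [2, 5, 10, 15, 21, 21]

Final sorted array: [2, 5, 10, 15, 21, 21]

The merge sort proceeds by recursively splitting the array and merging sorted halves.
After all merges, the sorted array is [2, 5, 10, 15, 21, 21].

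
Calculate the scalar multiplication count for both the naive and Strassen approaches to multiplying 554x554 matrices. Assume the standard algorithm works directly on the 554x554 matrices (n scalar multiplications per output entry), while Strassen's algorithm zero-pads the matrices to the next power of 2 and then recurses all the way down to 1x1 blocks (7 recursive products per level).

Matrix multiplication for 554x554 matrices:

Strassen's algorithm requires power-of-2 dimensions. Pad 554x554 to 1024x1024 (next power of 2).

Standard algorithm: 554^3 = 170031464 multiplications
Strassen's algorithm: 7^(log2(1024)) = 7^10 = 282475249 multiplications
Difference: 170031464 - 282475249 = -112443785 (Strassen uses MORE here due to padding overhead — for small or just-over-power-of-2 n, padding can outweigh the per-level savings)

Standard: 170031464 multiplications (554^3). Strassen: 282475249 multiplications (7^10, after padding to 1024x1024). Strassen reduces 8 recursive multiplications to 7 at each level.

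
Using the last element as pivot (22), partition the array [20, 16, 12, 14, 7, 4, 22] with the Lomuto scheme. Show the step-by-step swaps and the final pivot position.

Lomuto partition with pivot = 22:

Initial array: [20, 16, 12, 14, 7, 4, 22]

arr[0]=20 <= 22: swap with position 0, array becomes [20, 16, 12, 14, 7, 4, 22]
arr[1]=16 <= 22: swap with position 1, array becomes [20, 16, 12, 14, 7, 4, 22]
arr[2]=12 <= 22: swap with position 2, array becomes [20, 16, 12, 14, 7, 4, 22]
arr[3]=14 <= 22: swap with position 3, array becomes [20, 16, 12, 14, 7, 4, 22]
arr[4]=7 <= 22: swap with position 4, array becomes [20, 16, 12, 14, 7, 4, 22]
arr[5]=4 <= 22: swap with position 5, array becomes [20, 16, 12, 14, 7, 4, 22]

Place pivot at position 6: [20, 16, 12, 14, 7, 4, 22]
Pivot position: 6

After partitioning with pivot 22, the array becomes [20, 16, 12, 14, 7, 4, 22]. The pivot is placed at index 6. All elements to the left of the pivot are <= 22, and all elements to the right are > 22.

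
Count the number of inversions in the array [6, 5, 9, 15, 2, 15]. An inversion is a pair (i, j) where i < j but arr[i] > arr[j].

Finding inversions in [6, 5, 9, 15, 2, 15]:

(0, 1): arr[0]=6 > arr[1]=5
(0, 4): arr[0]=6 > arr[4]=2
(1, 4): arr[1]=5 > arr[4]=2
(2, 4): arr[2]=9 > arr[4]=2
(3, 4): arr[3]=15 > arr[4]=2

Total inversions: 5

The array has 5 inversion(s): (0,1), (0,4), (1,4), (2,4), (3,4). Each pair (i,j) satisfies i < j and arr[i] > arr[j].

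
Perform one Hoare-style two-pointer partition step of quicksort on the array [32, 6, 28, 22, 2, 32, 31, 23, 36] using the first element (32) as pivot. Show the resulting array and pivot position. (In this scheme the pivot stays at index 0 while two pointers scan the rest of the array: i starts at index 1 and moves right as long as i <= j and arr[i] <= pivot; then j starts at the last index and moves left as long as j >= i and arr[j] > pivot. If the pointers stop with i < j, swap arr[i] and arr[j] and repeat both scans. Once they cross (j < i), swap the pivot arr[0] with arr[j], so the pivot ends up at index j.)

Hoare-style two-pointer partition with pivot = 32:

Initial array: [32, 6, 28, 22, 2, 32, 31, 23, 36]

Pointers start at i = 1, j = 8.
i ends at 8, j ends at 7: the pointers have crossed (j < i), so scanning stops.

Swap pivot arr[0] with arr[7] to place pivot at position 7: [23, 6, 28, 22, 2, 32, 31, 32, 36]
Pivot position: 7

After partitioning with pivot 32, the array becomes [23, 6, 28, 22, 2, 32, 31, 32, 36]. The pivot is placed at index 7. All elements to the left of the pivot are <= 32, and all elements to the right are > 32.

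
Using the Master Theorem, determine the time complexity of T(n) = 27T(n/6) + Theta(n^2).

Master Theorem for T(n) = 27T(n/6) + O(n^2):

a = 27, b = 6, c = 2
log_b(a) = log_6(27) = 1.8394

Case 3: c = 2 > log_6(27) = 1.8394
T(n) = O(n^2) = O(n^2)

For T(n) = 27T(n/6) + O(n^2): log_6(27) = 1.8394. This is Case 3 of the Master Theorem (c > log_b(a), work dominated by root), giving O(n^2).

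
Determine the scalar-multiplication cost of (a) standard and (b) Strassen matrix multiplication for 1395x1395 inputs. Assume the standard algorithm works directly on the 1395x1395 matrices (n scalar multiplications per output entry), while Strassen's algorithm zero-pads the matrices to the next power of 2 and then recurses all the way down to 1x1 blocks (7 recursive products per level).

Matrix multiplication for 1395x1395 matrices:

Strassen's algorithm requires power-of-2 dimensions. Pad 1395x1395 to 2048x2048 (next power of 2).

Standard algorithm: 1395^3 = 2714704875 multiplications
Strassen's algorithm: 7^(log2(2048)) = 7^11 = 1977326743 multiplications
Savings: 2714704875 - 1977326743 = 737378132 multiplications

Standard: 2714704875 multiplications (1395^3). Strassen: 1977326743 multiplications (7^11, after padding to 2048x2048). Strassen reduces 8 recursive multiplications to 7 at each level.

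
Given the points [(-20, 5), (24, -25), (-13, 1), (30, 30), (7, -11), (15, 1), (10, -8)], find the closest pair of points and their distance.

Computing all pairwise distances among 7 points:

d((-20, 5), (24, -25)) = 53.2541
d((-20, 5), (-13, 1)) = 8.0623
d((-20, 5), (30, 30)) = 55.9017
d((-20, 5), (7, -11)) = 31.3847
d((-20, 5), (15, 1)) = 35.2278
d((-20, 5), (10, -8)) = 32.6956
d((24, -25), (-13, 1)) = 45.2217
d((24, -25), (30, 30)) = 55.3263
d((24, -25), (7, -11)) = 22.0227
d((24, -25), (15, 1)) = 27.5136
d((24, -25), (10, -8)) = 22.0227
d((-13, 1), (30, 30)) = 51.8652
d((-13, 1), (7, -11)) = 23.3238
d((-13, 1), (15, 1)) = 28.0
d((-13, 1), (10, -8)) = 24.6982
d((30, 30), (7, -11)) = 47.0106
d((30, 30), (15, 1)) = 32.6497
d((30, 30), (10, -8)) = 42.9418
d((7, -11), (15, 1)) = 14.4222
d((7, -11), (10, -8)) = 4.2426 <-- minimum
d((15, 1), (10, -8)) = 10.2956

Closest pair: (7, -11) and (10, -8) with distance 4.2426

The closest pair is (7, -11) and (10, -8) with Euclidean distance 4.2426. For 7 points, brute-force pairwise comparison is shown above. For large n, the divide-and-conquer algorithm (sort by x, recurse on halves, check the dividing strip) achieves O(n log n).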